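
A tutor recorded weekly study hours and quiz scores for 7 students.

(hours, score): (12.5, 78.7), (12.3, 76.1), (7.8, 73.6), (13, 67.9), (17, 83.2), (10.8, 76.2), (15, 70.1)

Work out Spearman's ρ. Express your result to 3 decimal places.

0.107

Rank hours: 4, 3, 1, 5, 7, 2, 6
Rank score: 6, 4, 3, 1, 7, 5, 2
d = rank(hours) − rank(score): -2, -1, -2, 4, 0, -3, 4; Σd² = 50
ρ = 1 − 6Σd² / [n(n²−1)] = 1 − 6×50 / (7×48) = 1 − 300/336 ≈ 0.107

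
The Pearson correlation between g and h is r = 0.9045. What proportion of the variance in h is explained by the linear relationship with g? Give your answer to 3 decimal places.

r² = (0.9045)² = 0.818

0.818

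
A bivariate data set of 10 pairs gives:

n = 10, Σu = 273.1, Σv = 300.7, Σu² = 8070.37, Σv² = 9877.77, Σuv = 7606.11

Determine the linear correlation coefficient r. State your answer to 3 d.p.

r = (nΣuv − ΣuΣv) / √[(nΣu² − (Σu)²)(nΣv² − (Σv)²)]
Numerator: 10×7606.11 − 273.1×300.7 = -6060.07
Denominator: √[(80703.7 − 74583.61)(98777.7 − 90420.49)] = √[6120.09 × 8357.21] = 7151.7045
r = -6060.07 / 7151.7045 ≈ -0.847

-0.847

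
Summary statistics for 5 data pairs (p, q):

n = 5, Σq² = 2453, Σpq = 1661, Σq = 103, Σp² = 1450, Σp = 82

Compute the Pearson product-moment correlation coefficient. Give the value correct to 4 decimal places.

-0.1511

r = (nΣpq − ΣpΣq) / √[(nΣp² − (Σp)²)(nΣq² − (Σq)²)]
Numerator: 5×1661 − 82×103 = -141
Denominator: √[(7250 − 6724)(12265 − 10609)] = √[526 × 1656] = 933.3038
r = -141 / 933.3038 ≈ -0.1511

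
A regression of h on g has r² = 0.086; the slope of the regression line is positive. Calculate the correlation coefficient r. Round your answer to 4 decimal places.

|r| = √0.086 = 0.2933
The association is positive, so r = 0.2933.

0.2933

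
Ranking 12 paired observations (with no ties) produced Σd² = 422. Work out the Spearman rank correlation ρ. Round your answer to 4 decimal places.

-0.4755

ρ = 1 − 6Σd² / [n(n²−1)] = 1 − 6×422 / (12×143)
  = 1 − 2532/1716 = 1 − 1.47552 ≈ -0.4755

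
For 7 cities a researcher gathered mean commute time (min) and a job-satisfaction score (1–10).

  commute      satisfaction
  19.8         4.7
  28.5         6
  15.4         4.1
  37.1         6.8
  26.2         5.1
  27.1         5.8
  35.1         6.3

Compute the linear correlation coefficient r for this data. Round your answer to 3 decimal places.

0.971

n = 7, Σx = 189.2, Σy = 38.8, Σx² = 5470.72, Σy² = 220.48, Σxy = 1091.41
nΣxy − ΣxΣy = 7639.87 − 7340.96 = 298.91
nΣx² − (Σx)² = 38295.04 − 35796.64 = 2498.4; nΣy² − (Σy)² = 1543.36 − 1505.44 = 37.92
r = 298.91 / √(2498.4 × 37.92) = 298.91 / 307.7975 ≈ 0.971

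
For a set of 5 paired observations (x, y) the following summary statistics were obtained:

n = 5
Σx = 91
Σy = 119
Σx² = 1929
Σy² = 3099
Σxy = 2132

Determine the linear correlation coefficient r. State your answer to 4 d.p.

-0.1253

r = (nΣxy − ΣxΣy) / √[(nΣx² − (Σx)²)(nΣy² − (Σy)²)]
Numerator: 5×2132 − 91×119 = -169
Denominator: √[(9645 − 8281)(15495 − 14161)] = √[1364 × 1334] = 1348.9166
r = -169 / 1348.9166 ≈ -0.1253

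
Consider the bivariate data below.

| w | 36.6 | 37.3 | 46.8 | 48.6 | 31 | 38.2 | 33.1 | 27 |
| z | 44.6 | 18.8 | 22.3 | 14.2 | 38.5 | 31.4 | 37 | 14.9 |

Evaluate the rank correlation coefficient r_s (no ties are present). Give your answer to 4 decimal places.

-0.3571

Rank w: 4, 5, 7, 8, 2, 6, 3, 1
Rank z: 8, 3, 4, 1, 7, 5, 6, 2
d = rank(w) − rank(z): -4, 2, 3, 7, -5, 1, -3, -1; Σd² = 114
ρ = 1 − 6Σd² / [n(n²−1)] = 1 − 6×114 / (8×63) = 1 − 684/504 ≈ -0.3571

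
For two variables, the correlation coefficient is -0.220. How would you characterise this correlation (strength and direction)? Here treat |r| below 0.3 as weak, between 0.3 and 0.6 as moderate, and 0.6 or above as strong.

weak negative

r = -0.220 < 0 so the relationship is negative.
|r| = 0.220, which falls in the weak range.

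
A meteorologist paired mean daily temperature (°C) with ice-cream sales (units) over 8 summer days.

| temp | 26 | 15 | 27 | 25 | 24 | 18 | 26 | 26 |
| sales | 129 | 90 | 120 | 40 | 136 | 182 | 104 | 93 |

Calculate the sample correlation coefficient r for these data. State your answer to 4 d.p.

-0.2288

n = 8, Σx = 187, Σy = 894, Σx² = 4507, Σy² = 111826, Σxy = 20606
nΣxy − ΣxΣy = 164848 − 167178 = -2330
nΣx² − (Σx)² = 36056 − 34969 = 1087; nΣy² − (Σy)² = 894608 − 799236 = 95372
r = -2330 / √(1087 × 95372) = -2330 / 10181.8154 ≈ -0.2288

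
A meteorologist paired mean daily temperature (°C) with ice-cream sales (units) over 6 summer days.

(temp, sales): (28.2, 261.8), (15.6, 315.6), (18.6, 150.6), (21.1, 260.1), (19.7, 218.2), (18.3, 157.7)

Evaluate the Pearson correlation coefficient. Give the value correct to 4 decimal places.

0.1144

n = 6, Σx = 121.5, Σy = 1364, Σx² = 2552.75, Σy² = 330955.5, Σxy = 27779.84
nΣxy − ΣxΣy = 166679.04 − 165726 = 953.04
nΣx² − (Σx)² = 15316.5 − 14762.25 = 554.25; nΣy² − (Σy)² = 1985733 − 1860496 = 125237
r = 953.04 / √(554.25 × 125237) = 953.04 / 8331.4229 ≈ 0.1144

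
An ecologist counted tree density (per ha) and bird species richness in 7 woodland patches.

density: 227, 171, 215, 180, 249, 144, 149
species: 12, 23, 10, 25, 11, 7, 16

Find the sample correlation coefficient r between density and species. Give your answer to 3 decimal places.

n = 7, Σx = 1335, Σy = 104, Σx² = 264333, Σy² = 1824, Σxy = 19438
nΣxy − ΣxΣy = 136066 − 138840 = -2774
nΣx² − (Σx)² = 1850331 − 1782225 = 68106; nΣy² − (Σy)² = 12768 − 10816 = 1952
r = -2774 / √(68106 × 1952) = -2774 / 11530.0873 ≈ -0.241

-0.241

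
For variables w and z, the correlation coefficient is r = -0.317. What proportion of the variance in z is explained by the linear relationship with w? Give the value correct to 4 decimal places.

0.1005

r² = (-0.317)² = 0.1005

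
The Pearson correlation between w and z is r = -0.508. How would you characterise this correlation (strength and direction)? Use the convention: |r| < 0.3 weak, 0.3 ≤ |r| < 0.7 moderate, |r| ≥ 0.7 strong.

r = -0.508 < 0 so the relationship is negative.
|r| = 0.508, which falls in the moderate range.

moderate negative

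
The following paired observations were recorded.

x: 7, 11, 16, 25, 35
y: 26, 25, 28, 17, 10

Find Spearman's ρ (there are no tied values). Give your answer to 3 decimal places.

-0.700

Rank x: 1, 2, 3, 4, 5
Rank y: 4, 3, 5, 2, 1
d = rank(x) − rank(y): -3, -1, -2, 2, 4; Σd² = 34
ρ = 1 − 6Σd² / [n(n²−1)] = 1 − 6×34 / (5×24) = 1 − 204/120 ≈ -0.700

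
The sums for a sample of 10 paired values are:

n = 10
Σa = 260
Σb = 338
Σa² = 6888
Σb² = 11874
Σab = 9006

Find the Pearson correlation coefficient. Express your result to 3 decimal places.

0.909

r = (nΣab − ΣaΣb) / √[(nΣa² − (Σa)²)(nΣb² − (Σb)²)]
Numerator: 10×9006 − 260×338 = 2180
Denominator: √[(68880 − 67600)(118740 − 114244)] = √[1280 × 4496] = 2398.9331
r = 2180 / 2398.9331 ≈ 0.909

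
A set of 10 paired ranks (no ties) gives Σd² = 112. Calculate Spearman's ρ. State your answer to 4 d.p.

0.3212

ρ = 1 − 6Σd² / [n(n²−1)] = 1 − 6×112 / (10×99)
  = 1 − 672/990 = 1 − 0.67879 ≈ 0.3212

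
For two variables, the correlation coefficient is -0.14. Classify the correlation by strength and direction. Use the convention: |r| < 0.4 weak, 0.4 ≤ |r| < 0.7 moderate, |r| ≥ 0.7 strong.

weak negative

r = -0.14 < 0 so the relationship is negative.
|r| = 0.14, which falls in the weak range.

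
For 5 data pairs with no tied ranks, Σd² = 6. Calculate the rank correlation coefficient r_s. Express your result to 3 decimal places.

ρ = 1 − 6Σd² / [n(n²−1)] = 1 − 6×6 / (5×24)
  = 1 − 36/120 = 1 − 0.3000 ≈ 0.700

0.700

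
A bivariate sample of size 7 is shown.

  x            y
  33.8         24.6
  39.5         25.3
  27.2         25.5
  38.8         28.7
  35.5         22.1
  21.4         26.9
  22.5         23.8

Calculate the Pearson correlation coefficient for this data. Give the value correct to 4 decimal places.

0.0712

n = 7, Σx = 218.7, Σy = 176.9, Σx² = 7172.43, Σy² = 4497.65, Σxy = 5533.7
nΣxy − ΣxΣy = 38735.9 − 38688.03 = 47.87
nΣx² − (Σx)² = 50207.01 − 47829.69 = 2377.32; nΣy² − (Σy)² = 31483.55 − 31293.61 = 189.94
r = 47.87 / √(2377.32 × 189.94) = 47.87 / 671.9733 ≈ 0.0712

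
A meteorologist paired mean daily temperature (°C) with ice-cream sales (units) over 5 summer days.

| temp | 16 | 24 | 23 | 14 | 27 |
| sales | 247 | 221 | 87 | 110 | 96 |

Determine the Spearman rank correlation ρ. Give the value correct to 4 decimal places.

-0.3000

Rank temp: 2, 4, 3, 1, 5
Rank sales: 5, 4, 1, 3, 2
d = rank(temp) − rank(sales): -3, 0, 2, -2, 3; Σd² = 26
ρ = 1 − 6Σd² / [n(n²−1)] = 1 − 6×26 / (5×24) = 1 − 156/120 ≈ -0.3000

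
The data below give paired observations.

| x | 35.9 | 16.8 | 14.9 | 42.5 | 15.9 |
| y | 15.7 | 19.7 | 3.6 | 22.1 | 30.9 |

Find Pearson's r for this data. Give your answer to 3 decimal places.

n = 5, Σx = 126, Σy = 92, Σx² = 3852.12, Σy² = 2090.76, Σxy = 2378.79
nΣxy − ΣxΣy = 11893.95 − 11592 = 301.95
nΣx² − (Σx)² = 19260.6 − 15876 = 3384.6; nΣy² − (Σy)² = 10453.8 − 8464 = 1989.8
r = 301.95 / √(3384.6 × 1989.8) = 301.95 / 2595.1256 ≈ 0.116

0.116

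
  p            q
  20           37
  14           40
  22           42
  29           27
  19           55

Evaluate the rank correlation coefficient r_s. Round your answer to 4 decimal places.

-0.5000

Rank p: 3, 1, 4, 5, 2
Rank q: 2, 3, 4, 1, 5
d = rank(p) − rank(q): 1, -2, 0, 4, -3; Σd² = 30
ρ = 1 − 6Σd² / [n(n²−1)] = 1 − 6×30 / (5×24) = 1 − 180/120 ≈ -0.5000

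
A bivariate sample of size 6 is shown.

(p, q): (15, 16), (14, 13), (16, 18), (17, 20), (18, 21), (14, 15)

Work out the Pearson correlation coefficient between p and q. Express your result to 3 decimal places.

n = 6, Σp = 94, Σq = 103, Σp² = 1486, Σq² = 1815, Σpq = 1638
nΣpq − ΣpΣq = 9828 − 9682 = 146
nΣp² − (Σp)² = 8916 − 8836 = 80; nΣq² − (Σq)² = 10890 − 10609 = 281
r = 146 / √(80 × 281) = 146 / 149.9333 ≈ 0.974

0.974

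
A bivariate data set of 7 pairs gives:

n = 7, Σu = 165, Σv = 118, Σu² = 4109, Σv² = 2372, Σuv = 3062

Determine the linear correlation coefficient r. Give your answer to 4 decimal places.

r = (nΣuv − ΣuΣv) / √[(nΣu² − (Σu)²)(nΣv² − (Σv)²)]
Numerator: 7×3062 − 165×118 = 1964
Denominator: √[(28763 − 27225)(16604 − 13924)] = √[1538 × 2680] = 2030.2315
r = 1964 / 2030.2315 ≈ 0.9674

0.9674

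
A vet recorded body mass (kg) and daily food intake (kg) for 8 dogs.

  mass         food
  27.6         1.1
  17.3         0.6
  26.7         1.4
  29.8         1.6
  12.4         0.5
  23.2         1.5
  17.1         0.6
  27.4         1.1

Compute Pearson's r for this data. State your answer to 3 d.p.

0.859

n = 8, Σx = 181.5, Σy = 8.4, Σx² = 4397.15, Σy² = 10.16, Σxy = 207.2
nΣxy − ΣxΣy = 1657.6 − 1524.6 = 133
nΣx² − (Σx)² = 35177.2 − 32942.25 = 2234.95; nΣy² − (Σy)² = 81.28 − 70.56 = 10.72
r = 133 / √(2234.95 × 10.72) = 133 / 154.7859 ≈ 0.859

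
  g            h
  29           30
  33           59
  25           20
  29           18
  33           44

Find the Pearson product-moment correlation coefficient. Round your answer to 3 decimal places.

n = 5, Σg = 149, Σh = 171, Σg² = 4485, Σh² = 7041, Σgh = 5291
nΣgh − ΣgΣh = 26455 − 25479 = 976
nΣg² − (Σg)² = 22425 − 22201 = 224; nΣh² − (Σh)² = 35205 − 29241 = 5964
r = 976 / √(224 × 5964) = 976 / 1155.8270 ≈ 0.844

0.844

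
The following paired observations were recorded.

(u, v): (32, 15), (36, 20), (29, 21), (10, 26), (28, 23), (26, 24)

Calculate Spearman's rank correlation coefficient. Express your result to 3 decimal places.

-0.943

Rank u: 5, 6, 4, 1, 3, 2
Rank v: 1, 2, 3, 6, 4, 5
d = rank(u) − rank(v): 4, 4, 1, -5, -1, -3; Σd² = 68
ρ = 1 − 6Σd² / [n(n²−1)] = 1 − 6×68 / (6×35) = 1 − 408/210 ≈ -0.943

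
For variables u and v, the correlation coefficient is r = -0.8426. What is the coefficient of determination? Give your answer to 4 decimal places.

r² = (-0.8426)² = 0.7100

0.7100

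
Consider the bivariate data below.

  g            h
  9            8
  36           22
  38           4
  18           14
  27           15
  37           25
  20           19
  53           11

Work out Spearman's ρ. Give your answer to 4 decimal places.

0.0000

Rank g: 1, 5, 7, 2, 4, 6, 3, 8
Rank h: 2, 7, 1, 4, 5, 8, 6, 3
d = rank(g) − rank(h): -1, -2, 6, -2, -1, -2, -3, 5; Σd² = 84
ρ = 1 − 6Σd² / [n(n²−1)] = 1 − 6×84 / (8×63) = 1 − 504/504 ≈ 0.0000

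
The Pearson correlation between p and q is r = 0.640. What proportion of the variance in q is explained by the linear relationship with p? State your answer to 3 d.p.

r² = (0.640)² = 0.410

0.410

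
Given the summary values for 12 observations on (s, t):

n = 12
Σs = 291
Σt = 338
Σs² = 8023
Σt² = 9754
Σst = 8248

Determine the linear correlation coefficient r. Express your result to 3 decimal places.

r = (nΣst − ΣsΣt) / √[(nΣs² − (Σs)²)(nΣt² − (Σt)²)]
Numerator: 12×8248 − 291×338 = 618
Denominator: √[(96276 − 84681)(117048 − 114244)] = √[11595 × 2804] = 5701.9628
r = 618 / 5701.9628 ≈ 0.108

0.108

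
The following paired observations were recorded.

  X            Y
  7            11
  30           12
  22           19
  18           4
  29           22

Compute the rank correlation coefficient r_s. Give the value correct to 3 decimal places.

Rank X: 1, 5, 3, 2, 4
Rank Y: 2, 3, 4, 1, 5
d = rank(X) − rank(Y): -1, 2, -1, 1, -1; Σd² = 8
ρ = 1 − 6Σd² / [n(n²−1)] = 1 − 6×8 / (5×24) = 1 − 48/120 ≈ 0.600

0.600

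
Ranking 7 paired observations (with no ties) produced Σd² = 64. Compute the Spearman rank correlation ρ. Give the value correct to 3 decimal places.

-0.143

ρ = 1 − 6Σd² / [n(n²−1)] = 1 − 6×64 / (7×48)
  = 1 − 384/336 = 1 − 1.1429 ≈ -0.143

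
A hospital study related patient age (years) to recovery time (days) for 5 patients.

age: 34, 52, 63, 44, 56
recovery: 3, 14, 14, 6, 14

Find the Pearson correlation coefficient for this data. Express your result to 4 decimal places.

0.9265

n = 5, Σx = 249, Σy = 51, Σx² = 12901, Σy² = 633, Σxy = 2760
nΣxy − ΣxΣy = 13800 − 12699 = 1101
nΣx² − (Σx)² = 64505 − 62001 = 2504; nΣy² − (Σy)² = 3165 − 2601 = 564
r = 1101 / √(2504 × 564) = 1101 / 1188.3838 ≈ 0.9265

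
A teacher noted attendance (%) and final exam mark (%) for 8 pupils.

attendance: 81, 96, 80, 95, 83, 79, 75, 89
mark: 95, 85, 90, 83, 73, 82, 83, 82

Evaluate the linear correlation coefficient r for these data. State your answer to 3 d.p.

n = 8, Σx = 678, Σy = 673, Σx² = 57878, Σy² = 56905, Σxy = 57000
nΣxy − ΣxΣy = 456000 − 456294 = -294
nΣx² − (Σx)² = 463024 − 459684 = 3340; nΣy² − (Σy)² = 455240 − 452929 = 2311
r = -294 / √(3340 × 2311) = -294 / 2778.2620 ≈ -0.106

-0.106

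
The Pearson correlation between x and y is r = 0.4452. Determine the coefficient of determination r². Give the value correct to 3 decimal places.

r² = (0.4452)² = 0.198

0.198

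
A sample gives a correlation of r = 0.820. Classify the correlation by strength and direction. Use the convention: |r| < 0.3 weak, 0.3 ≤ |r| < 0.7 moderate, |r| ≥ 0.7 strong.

strong positive

r = 0.820 > 0 so the relationship is positive.
|r| = 0.820, which falls in the strong range.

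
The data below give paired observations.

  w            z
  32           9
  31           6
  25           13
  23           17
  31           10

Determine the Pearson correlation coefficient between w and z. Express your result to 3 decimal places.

n = 5, Σw = 142, Σz = 55, Σw² = 4100, Σz² = 675, Σwz = 1500
nΣwz − ΣwΣz = 7500 − 7810 = -310
nΣw² − (Σw)² = 20500 − 20164 = 336; nΣz² − (Σz)² = 3375 − 3025 = 350
r = -310 / √(336 × 350) = -310 / 342.9286 ≈ -0.904

-0.904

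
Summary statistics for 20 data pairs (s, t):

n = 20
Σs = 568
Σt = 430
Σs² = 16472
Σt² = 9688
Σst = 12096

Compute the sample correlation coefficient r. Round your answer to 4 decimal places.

-0.2985

r = (nΣst − ΣsΣt) / √[(nΣs² − (Σs)²)(nΣt² − (Σt)²)]
Numerator: 20×12096 − 568×430 = -2320
Denominator: √[(329440 − 322624)(193760 − 184900)] = √[6816 × 8860] = 7771.0849
r = -2320 / 7771.0849 ≈ -0.2985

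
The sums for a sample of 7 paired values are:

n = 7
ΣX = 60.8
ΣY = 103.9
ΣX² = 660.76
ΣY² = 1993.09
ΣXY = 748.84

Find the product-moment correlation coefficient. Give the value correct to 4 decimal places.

-0.6280

r = (nΣXY − ΣXΣY) / √[(nΣX² − (ΣX)²)(nΣY² − (ΣY)²)]
Numerator: 7×748.84 − 60.8×103.9 = -1075.24
Denominator: √[(4625.32 − 3696.64)(13951.63 − 10795.21)] = √[928.68 × 3156.42] = 1712.1052
r = -1075.24 / 1712.1052 ≈ -0.6280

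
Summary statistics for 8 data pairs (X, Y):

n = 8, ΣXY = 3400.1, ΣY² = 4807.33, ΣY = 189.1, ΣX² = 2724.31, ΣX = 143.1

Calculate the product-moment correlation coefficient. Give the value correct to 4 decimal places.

r = (nΣXY − ΣXΣY) / √[(nΣX² − (ΣX)²)(nΣY² − (ΣY)²)]
Numerator: 8×3400.1 − 143.1×189.1 = 140.59
Denominator: √[(21794.48 − 20477.61)(38458.64 − 35758.81)] = √[1316.87 × 2699.83] = 1885.5570
r = 140.59 / 1885.5570 ≈ 0.0746

0.0746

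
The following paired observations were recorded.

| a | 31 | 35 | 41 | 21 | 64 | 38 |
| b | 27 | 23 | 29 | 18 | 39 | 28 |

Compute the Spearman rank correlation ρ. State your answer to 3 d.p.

0.943

Rank a: 2, 3, 5, 1, 6, 4
Rank b: 3, 2, 5, 1, 6, 4
d = rank(a) − rank(b): -1, 1, 0, 0, 0, 0; Σd² = 2
ρ = 1 − 6Σd² / [n(n²−1)] = 1 − 6×2 / (6×35) = 1 − 12/210 ≈ 0.943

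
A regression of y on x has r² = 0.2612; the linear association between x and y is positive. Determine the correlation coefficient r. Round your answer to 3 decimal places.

|r| = √0.2612 = 0.511
The association is positive, so r = 0.511.

0.511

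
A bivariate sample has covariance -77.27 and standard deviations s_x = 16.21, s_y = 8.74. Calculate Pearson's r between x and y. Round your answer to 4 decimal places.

-0.5454

r = Cov(x,y) / (s_x · s_y) = -77.27 / (16.21 × 8.74)
  = -77.27 / 141.6754 ≈ -0.5454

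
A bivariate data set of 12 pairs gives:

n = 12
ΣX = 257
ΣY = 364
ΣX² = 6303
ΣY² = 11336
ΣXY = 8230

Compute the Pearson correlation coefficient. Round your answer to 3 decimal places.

r = (nΣXY − ΣXΣY) / √[(nΣX² − (ΣX)²)(nΣY² − (ΣY)²)]
Numerator: 12×8230 − 257×364 = 5212
Denominator: √[(75636 − 66049)(136032 − 132496)] = √[9587 × 3536] = 5822.3390
r = 5212 / 5822.3390 ≈ 0.895

0.895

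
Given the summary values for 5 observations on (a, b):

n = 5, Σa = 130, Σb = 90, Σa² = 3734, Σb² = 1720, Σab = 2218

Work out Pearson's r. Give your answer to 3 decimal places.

r = (nΣab − ΣaΣb) / √[(nΣa² − (Σa)²)(nΣb² − (Σb)²)]
Numerator: 5×2218 − 130×90 = -610
Denominator: √[(18670 − 16900)(8600 − 8100)] = √[1770 × 500] = 940.7444
r = -610 / 940.7444 ≈ -0.648

-0.648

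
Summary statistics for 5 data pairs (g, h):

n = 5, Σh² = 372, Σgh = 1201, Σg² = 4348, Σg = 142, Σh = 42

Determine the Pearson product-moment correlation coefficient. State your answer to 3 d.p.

0.105

r = (nΣgh − ΣgΣh) / √[(nΣg² − (Σg)²)(nΣh² − (Σh)²)]
Numerator: 5×1201 − 142×42 = 41
Denominator: √[(21740 − 20164)(1860 − 1764)] = √[1576 × 96] = 388.9679
r = 41 / 388.9679 ≈ 0.105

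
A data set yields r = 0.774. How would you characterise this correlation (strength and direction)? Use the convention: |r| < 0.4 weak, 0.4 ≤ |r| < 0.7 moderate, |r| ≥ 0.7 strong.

strong positive

r = 0.774 > 0 so the relationship is positive.
|r| = 0.774, which falls in the strong range.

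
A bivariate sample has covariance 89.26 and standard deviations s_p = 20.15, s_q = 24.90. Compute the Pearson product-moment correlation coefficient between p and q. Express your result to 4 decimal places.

r = Cov(p,q) / (s_p · s_q) = 89.26 / (20.15 × 24.90)
  = 89.26 / 501.7350 ≈ 0.1779

0.1779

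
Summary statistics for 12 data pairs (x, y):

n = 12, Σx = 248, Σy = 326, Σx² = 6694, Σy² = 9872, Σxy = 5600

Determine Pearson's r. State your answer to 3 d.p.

-0.901

r = (nΣxy − ΣxΣy) / √[(nΣx² − (Σx)²)(nΣy² − (Σy)²)]
Numerator: 12×5600 − 248×326 = -13648
Denominator: √[(80328 − 61504)(118464 − 106276)] = √[18824 × 12188] = 15146.8450
r = -13648 / 15146.8450 ≈ -0.901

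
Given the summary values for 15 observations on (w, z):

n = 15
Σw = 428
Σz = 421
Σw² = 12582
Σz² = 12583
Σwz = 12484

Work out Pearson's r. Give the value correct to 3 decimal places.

0.885

r = (nΣwz − ΣwΣz) / √[(nΣw² − (Σw)²)(nΣz² − (Σz)²)]
Numerator: 15×12484 − 428×421 = 7072
Denominator: √[(188730 − 183184)(188745 − 177241)] = √[5546 × 11504] = 7987.5643
r = 7072 / 7987.5643 ≈ 0.885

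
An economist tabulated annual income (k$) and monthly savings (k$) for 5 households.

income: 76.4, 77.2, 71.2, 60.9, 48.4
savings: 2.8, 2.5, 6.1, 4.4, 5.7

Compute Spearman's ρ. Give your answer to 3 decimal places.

-0.700

Rank income: 4, 5, 3, 2, 1
Rank savings: 2, 1, 5, 3, 4
d = rank(income) − rank(savings): 2, 4, -2, -1, -3; Σd² = 34
ρ = 1 − 6Σd² / [n(n²−1)] = 1 − 6×34 / (5×24) = 1 − 204/120 ≈ -0.700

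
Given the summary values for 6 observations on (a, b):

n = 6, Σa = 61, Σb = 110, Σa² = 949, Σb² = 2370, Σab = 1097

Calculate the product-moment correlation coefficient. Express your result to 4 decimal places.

r = (nΣab − ΣaΣb) / √[(nΣa² − (Σa)²)(nΣb² − (Σb)²)]
Numerator: 6×1097 − 61×110 = -128
Denominator: √[(5694 − 3721)(14220 − 12100)] = √[1973 × 2120] = 2045.1797
r = -128 / 2045.1797 ≈ -0.0626

-0.0626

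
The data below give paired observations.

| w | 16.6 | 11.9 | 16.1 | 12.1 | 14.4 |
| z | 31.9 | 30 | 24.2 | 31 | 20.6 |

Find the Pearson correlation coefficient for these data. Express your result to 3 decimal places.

-0.238

n = 5, Σw = 71.1, Σz = 137.7, Σw² = 1030.15, Σz² = 3888.61, Σwz = 1947.9
nΣwz − ΣwΣz = 9739.5 − 9790.47 = -50.97
nΣw² − (Σw)² = 5150.75 − 5055.21 = 95.54; nΣz² − (Σz)² = 19443.05 − 18961.29 = 481.76
r = -50.97 / √(95.54 × 481.76) = -50.97 / 214.5399 ≈ -0.238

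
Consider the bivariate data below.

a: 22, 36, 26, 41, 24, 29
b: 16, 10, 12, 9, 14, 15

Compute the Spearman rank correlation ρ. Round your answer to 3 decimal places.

-0.829

Rank a: 1, 5, 3, 6, 2, 4
Rank b: 6, 2, 3, 1, 4, 5
d = rank(a) − rank(b): -5, 3, 0, 5, -2, -1; Σd² = 64
ρ = 1 − 6Σd² / [n(n²−1)] = 1 − 6×64 / (6×35) = 1 − 384/210 ≈ -0.829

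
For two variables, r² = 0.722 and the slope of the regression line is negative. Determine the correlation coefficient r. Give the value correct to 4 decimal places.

|r| = √0.722 = 0.8497
The association is negative, so r = −0.8497.

-0.8497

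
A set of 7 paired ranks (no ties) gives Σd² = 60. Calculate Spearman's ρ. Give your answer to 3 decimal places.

-0.071

ρ = 1 − 6Σd² / [n(n²−1)] = 1 − 6×60 / (7×48)
  = 1 − 360/336 = 1 − 1.0714 ≈ -0.071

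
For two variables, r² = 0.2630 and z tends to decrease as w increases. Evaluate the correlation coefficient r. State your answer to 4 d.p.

-0.5128

|r| = √0.2630 = 0.5128
The association is negative, so r = −0.5128.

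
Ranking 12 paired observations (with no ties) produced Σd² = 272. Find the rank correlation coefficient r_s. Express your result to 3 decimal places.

ρ = 1 − 6Σd² / [n(n²−1)] = 1 − 6×272 / (12×143)
  = 1 − 1632/1716 = 1 − 0.9510 ≈ 0.049

0.049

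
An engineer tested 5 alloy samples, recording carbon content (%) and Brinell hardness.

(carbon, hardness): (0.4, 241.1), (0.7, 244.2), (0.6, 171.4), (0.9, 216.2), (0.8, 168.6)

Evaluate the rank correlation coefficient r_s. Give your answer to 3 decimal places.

Rank carbon: 1, 3, 2, 5, 4
Rank hardness: 4, 5, 2, 3, 1
d = rank(carbon) − rank(hardness): -3, -2, 0, 2, 3; Σd² = 26
ρ = 1 − 6Σd² / [n(n²−1)] = 1 − 6×26 / (5×24) = 1 − 156/120 ≈ -0.300

-0.300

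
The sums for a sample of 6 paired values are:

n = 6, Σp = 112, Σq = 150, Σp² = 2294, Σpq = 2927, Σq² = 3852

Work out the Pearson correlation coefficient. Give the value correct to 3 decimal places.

r = (nΣpq − ΣpΣq) / √[(nΣp² − (Σp)²)(nΣq² − (Σq)²)]
Numerator: 6×2927 − 112×150 = 762
Denominator: √[(13764 − 12544)(23112 − 22500)] = √[1220 × 612] = 864.0833
r = 762 / 864.0833 ≈ 0.882

0.882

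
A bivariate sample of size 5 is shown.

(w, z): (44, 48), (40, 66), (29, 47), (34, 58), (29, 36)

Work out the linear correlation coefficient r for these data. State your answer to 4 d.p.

0.5064

n = 5, Σw = 176, Σz = 255, Σw² = 6374, Σz² = 13529, Σwz = 9131
nΣwz − ΣwΣz = 45655 − 44880 = 775
nΣw² − (Σw)² = 31870 − 30976 = 894; nΣz² − (Σz)² = 67645 − 65025 = 2620
r = 775 / √(894 × 2620) = 775 / 1530.4509 ≈ 0.5064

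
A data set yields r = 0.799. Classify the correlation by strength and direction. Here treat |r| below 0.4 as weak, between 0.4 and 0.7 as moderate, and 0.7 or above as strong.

strong positive

r = 0.799 > 0 so the relationship is positive.
|r| = 0.799, which falls in the strong range.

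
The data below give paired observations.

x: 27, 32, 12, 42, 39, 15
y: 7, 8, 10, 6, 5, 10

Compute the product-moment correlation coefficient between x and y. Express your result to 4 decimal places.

n = 6, Σx = 167, Σy = 46, Σx² = 5407, Σy² = 374, Σxy = 1162
nΣxy − ΣxΣy = 6972 − 7682 = -710
nΣx² − (Σx)² = 32442 − 27889 = 4553; nΣy² − (Σy)² = 2244 − 2116 = 128
r = -710 / √(4553 × 128) = -710 / 763.4029 ≈ -0.9300

-0.9300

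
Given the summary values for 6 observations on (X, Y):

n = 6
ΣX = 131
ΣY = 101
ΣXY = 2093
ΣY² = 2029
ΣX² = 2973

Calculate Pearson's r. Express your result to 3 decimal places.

-0.582

r = (nΣXY − ΣXΣY) / √[(nΣX² − (ΣX)²)(nΣY² − (ΣY)²)]
Numerator: 6×2093 − 131×101 = -673
Denominator: √[(17838 − 17161)(12174 − 10201)] = √[677 × 1973] = 1155.7340
r = -673 / 1155.7340 ≈ -0.582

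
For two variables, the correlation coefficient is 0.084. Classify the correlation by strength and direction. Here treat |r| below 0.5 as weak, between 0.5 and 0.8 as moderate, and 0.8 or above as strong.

r = 0.084 > 0 so the relationship is positive.
|r| = 0.084, which falls in the weak range.

weak positive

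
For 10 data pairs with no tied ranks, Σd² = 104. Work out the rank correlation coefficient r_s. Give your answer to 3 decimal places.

ρ = 1 − 6Σd² / [n(n²−1)] = 1 − 6×104 / (10×99)
  = 1 − 624/990 = 1 − 0.6303 ≈ 0.370

0.370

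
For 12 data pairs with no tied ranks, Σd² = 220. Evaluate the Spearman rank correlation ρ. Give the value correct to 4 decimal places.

ρ = 1 − 6Σd² / [n(n²−1)] = 1 − 6×220 / (12×143)
  = 1 − 1320/1716 = 1 − 0.76923 ≈ 0.2308

0.2308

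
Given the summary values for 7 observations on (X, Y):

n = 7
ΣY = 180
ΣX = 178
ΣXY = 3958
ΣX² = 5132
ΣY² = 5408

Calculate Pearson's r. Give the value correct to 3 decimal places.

r = (nΣXY − ΣXΣY) / √[(nΣX² − (ΣX)²)(nΣY² − (ΣY)²)]
Numerator: 7×3958 − 178×180 = -4334
Denominator: √[(35924 − 31684)(37856 − 32400)] = √[4240 × 5456] = 4809.7235
r = -4334 / 4809.7235 ≈ -0.901

-0.901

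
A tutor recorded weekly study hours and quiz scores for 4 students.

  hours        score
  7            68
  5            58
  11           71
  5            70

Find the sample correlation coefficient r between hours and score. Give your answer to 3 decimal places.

0.553

n = 4, Σx = 28, Σy = 267, Σx² = 220, Σy² = 17929, Σxy = 1897
nΣxy − ΣxΣy = 7588 − 7476 = 112
nΣx² − (Σx)² = 880 − 784 = 96; nΣy² − (Σy)² = 71716 − 71289 = 427
r = 112 / √(96 × 427) = 112 / 202.4648 ≈ 0.553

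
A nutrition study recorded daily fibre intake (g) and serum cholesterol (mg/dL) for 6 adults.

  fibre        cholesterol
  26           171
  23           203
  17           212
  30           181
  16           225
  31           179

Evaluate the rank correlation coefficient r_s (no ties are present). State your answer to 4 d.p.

-0.8286

Rank fibre: 4, 3, 2, 5, 1, 6
Rank cholesterol: 1, 4, 5, 3, 6, 2
d = rank(fibre) − rank(cholesterol): 3, -1, -3, 2, -5, 4; Σd² = 64
ρ = 1 − 6Σd² / [n(n²−1)] = 1 − 6×64 / (6×35) = 1 − 384/210 ≈ -0.8286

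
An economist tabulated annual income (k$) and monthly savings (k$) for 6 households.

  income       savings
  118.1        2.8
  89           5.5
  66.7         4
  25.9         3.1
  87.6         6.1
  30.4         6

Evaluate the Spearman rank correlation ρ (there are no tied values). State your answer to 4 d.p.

-0.1429

Rank income: 6, 5, 3, 1, 4, 2
Rank savings: 1, 4, 3, 2, 6, 5
d = rank(income) − rank(savings): 5, 1, 0, -1, -2, -3; Σd² = 40
ρ = 1 − 6Σd² / [n(n²−1)] = 1 − 6×40 / (6×35) = 1 − 240/210 ≈ -0.1429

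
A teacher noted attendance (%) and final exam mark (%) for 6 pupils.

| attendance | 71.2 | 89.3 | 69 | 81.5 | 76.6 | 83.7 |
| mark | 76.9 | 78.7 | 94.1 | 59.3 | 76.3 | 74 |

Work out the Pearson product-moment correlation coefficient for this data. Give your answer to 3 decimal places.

-0.490

n = 6, Σx = 471.3, Σy = 459.3, Σx² = 37320.43, Σy² = 35776.29, Σxy = 35867.42
nΣxy − ΣxΣy = 215204.52 − 216468.09 = -1263.57
nΣx² − (Σx)² = 223922.58 − 222123.69 = 1798.89; nΣy² − (Σy)² = 214657.74 − 210956.49 = 3701.25
r = -1263.57 / √(1798.89 × 3701.25) = -1263.57 / 2580.3375 ≈ -0.490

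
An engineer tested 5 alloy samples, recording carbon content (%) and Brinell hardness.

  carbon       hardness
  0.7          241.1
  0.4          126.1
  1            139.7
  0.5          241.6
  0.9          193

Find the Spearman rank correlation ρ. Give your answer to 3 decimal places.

0.000

Rank carbon: 3, 1, 5, 2, 4
Rank hardness: 4, 1, 2, 5, 3
d = rank(carbon) − rank(hardness): -1, 0, 3, -3, 1; Σd² = 20
ρ = 1 − 6Σd² / [n(n²−1)] = 1 − 6×20 / (5×24) = 1 − 120/120 ≈ 0.000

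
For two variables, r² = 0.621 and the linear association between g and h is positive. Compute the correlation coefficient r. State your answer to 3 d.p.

|r| = √0.621 = 0.788
The association is positive, so r = 0.788.

0.788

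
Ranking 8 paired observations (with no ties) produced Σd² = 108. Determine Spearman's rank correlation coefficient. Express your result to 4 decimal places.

ρ = 1 − 6Σd² / [n(n²−1)] = 1 − 6×108 / (8×63)
  = 1 − 648/504 = 1 − 1.28571 ≈ -0.2857

-0.2857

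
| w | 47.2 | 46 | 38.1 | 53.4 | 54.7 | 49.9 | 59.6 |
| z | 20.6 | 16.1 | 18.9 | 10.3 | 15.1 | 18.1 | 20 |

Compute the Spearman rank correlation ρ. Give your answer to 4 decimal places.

-0.1786

Rank w: 3, 2, 1, 5, 6, 4, 7
Rank z: 7, 3, 5, 1, 2, 4, 6
d = rank(w) − rank(z): -4, -1, -4, 4, 4, 0, 1; Σd² = 66
ρ = 1 − 6Σd² / [n(n²−1)] = 1 − 6×66 / (7×48) = 1 − 396/336 ≈ -0.1786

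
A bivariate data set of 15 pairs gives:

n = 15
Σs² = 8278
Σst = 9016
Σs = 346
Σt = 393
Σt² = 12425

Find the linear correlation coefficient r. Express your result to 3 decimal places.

r = (nΣst − ΣsΣt) / √[(nΣs² − (Σs)²)(nΣt² − (Σt)²)]
Numerator: 15×9016 − 346×393 = -738
Denominator: √[(124170 − 119716)(186375 − 154449)] = √[4454 × 31926] = 11924.6972
r = -738 / 11924.6972 ≈ -0.062

-0.062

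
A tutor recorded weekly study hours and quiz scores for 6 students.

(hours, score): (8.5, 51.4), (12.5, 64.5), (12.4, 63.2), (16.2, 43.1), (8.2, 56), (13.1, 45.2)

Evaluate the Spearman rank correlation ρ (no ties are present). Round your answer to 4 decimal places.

Rank hours: 2, 4, 3, 6, 1, 5
Rank score: 3, 6, 5, 1, 4, 2
d = rank(hours) − rank(score): -1, -2, -2, 5, -3, 3; Σd² = 52
ρ = 1 − 6Σd² / [n(n²−1)] = 1 − 6×52 / (6×35) = 1 − 312/210 ≈ -0.4857

-0.4857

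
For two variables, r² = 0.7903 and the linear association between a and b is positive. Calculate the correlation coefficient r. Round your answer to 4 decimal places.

0.8890

|r| = √0.7903 = 0.8890
The association is positive, so r = 0.8890.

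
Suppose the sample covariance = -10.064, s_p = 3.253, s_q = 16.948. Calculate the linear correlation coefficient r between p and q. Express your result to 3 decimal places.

r = Cov(p,q) / (s_p · s_q) = -10.064 / (3.253 × 16.948)
  = -10.064 / 55.1318 ≈ -0.183

-0.183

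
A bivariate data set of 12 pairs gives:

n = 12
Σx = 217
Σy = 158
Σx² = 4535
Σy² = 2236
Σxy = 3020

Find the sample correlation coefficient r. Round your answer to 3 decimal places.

r = (nΣxy − ΣxΣy) / √[(nΣx² − (Σx)²)(nΣy² − (Σy)²)]
Numerator: 12×3020 − 217×158 = 1954
Denominator: √[(54420 − 47089)(26832 − 24964)] = √[7331 × 1868] = 3700.5821
r = 1954 / 3700.5821 ≈ 0.528

0.528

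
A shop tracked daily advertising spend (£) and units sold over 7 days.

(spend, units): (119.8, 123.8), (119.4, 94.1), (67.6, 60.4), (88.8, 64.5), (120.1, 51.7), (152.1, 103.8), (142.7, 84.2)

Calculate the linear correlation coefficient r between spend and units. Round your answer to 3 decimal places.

0.535

n = 7, Σx = 810.5, Σy = 582.5, Σx² = 98985.31, Σy² = 52526.63, Σxy = 69889.91
nΣxy − ΣxΣy = 489229.37 − 472116.25 = 17113.12
nΣx² − (Σx)² = 692897.17 − 656910.25 = 35986.92; nΣy² − (Σy)² = 367686.41 − 339306.25 = 28380.16
r = 17113.12 / √(35986.92 × 28380.16) = 17113.12 / 31958.0123 ≈ 0.535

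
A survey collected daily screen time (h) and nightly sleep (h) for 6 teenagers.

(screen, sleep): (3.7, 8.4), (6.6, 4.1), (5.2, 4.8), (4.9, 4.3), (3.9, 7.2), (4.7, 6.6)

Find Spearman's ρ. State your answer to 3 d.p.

Rank screen: 1, 6, 5, 4, 2, 3
Rank sleep: 6, 1, 3, 2, 5, 4
d = rank(screen) − rank(sleep): -5, 5, 2, 2, -3, -1; Σd² = 68
ρ = 1 − 6Σd² / [n(n²−1)] = 1 − 6×68 / (6×35) = 1 − 408/210 ≈ -0.943

-0.943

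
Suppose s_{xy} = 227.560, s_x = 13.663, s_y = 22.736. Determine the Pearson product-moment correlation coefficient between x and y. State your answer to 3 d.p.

0.733

r = Cov(x,y) / (s_x · s_y) = 227.560 / (13.663 × 22.736)
  = 227.560 / 310.6420 ≈ 0.733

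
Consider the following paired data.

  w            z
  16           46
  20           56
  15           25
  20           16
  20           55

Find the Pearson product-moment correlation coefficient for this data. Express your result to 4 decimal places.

0.2623

n = 5, Σw = 91, Σz = 198, Σw² = 1681, Σz² = 9158, Σwz = 3651
nΣwz − ΣwΣz = 18255 − 18018 = 237
nΣw² − (Σw)² = 8405 − 8281 = 124; nΣz² − (Σz)² = 45790 − 39204 = 6586
r = 237 / √(124 × 6586) = 237 / 903.6946 ≈ 0.2623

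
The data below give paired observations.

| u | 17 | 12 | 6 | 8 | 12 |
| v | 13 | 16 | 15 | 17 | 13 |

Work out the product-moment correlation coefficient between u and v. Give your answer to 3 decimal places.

-0.626

n = 5, Σu = 55, Σv = 74, Σu² = 677, Σv² = 1108, Σuv = 795
nΣuv − ΣuΣv = 3975 − 4070 = -95
nΣu² − (Σu)² = 3385 − 3025 = 360; nΣv² − (Σv)² = 5540 − 5476 = 64
r = -95 / √(360 × 64) = -95 / 151.7893 ≈ -0.626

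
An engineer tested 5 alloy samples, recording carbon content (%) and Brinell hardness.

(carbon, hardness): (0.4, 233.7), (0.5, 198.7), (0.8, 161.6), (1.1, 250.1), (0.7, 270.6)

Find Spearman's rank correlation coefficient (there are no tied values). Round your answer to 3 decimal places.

Rank carbon: 1, 2, 4, 5, 3
Rank hardness: 3, 2, 1, 4, 5
d = rank(carbon) − rank(hardness): -2, 0, 3, 1, -2; Σd² = 18
ρ = 1 − 6Σd² / [n(n²−1)] = 1 − 6×18 / (5×24) = 1 − 108/120 ≈ 0.100

0.100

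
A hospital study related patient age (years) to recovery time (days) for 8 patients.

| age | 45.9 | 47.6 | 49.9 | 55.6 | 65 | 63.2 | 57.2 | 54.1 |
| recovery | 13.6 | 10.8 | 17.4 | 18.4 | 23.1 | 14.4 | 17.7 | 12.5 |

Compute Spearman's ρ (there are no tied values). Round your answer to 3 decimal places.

0.690

Rank age: 1, 2, 3, 5, 8, 7, 6, 4
Rank recovery: 3, 1, 5, 7, 8, 4, 6, 2
d = rank(age) − rank(recovery): -2, 1, -2, -2, 0, 3, 0, 2; Σd² = 26
ρ = 1 − 6Σd² / [n(n²−1)] = 1 − 6×26 / (8×63) = 1 − 156/504 ≈ 0.690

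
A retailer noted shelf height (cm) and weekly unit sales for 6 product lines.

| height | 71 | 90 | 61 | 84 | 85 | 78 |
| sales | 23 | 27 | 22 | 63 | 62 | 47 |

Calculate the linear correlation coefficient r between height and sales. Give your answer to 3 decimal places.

n = 6, Σx = 469, Σy = 244, Σx² = 37227, Σy² = 11764, Σxy = 19633
nΣxy − ΣxΣy = 117798 − 114436 = 3362
nΣx² − (Σx)² = 223362 − 219961 = 3401; nΣy² − (Σy)² = 70584 − 59536 = 11048
r = 3362 / √(3401 × 11048) = 3362 / 6129.7837 ≈ 0.548

0.548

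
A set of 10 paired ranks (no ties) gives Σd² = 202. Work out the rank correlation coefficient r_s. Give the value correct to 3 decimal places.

-0.224

ρ = 1 − 6Σd² / [n(n²−1)] = 1 − 6×202 / (10×99)
  = 1 − 1212/990 = 1 − 1.2242 ≈ -0.224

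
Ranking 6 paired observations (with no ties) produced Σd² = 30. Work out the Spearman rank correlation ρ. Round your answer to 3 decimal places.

0.143

ρ = 1 − 6Σd² / [n(n²−1)] = 1 − 6×30 / (6×35)
  = 1 − 180/210 = 1 − 0.8571 ≈ 0.143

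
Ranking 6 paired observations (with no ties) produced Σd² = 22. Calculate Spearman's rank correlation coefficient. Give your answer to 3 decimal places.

0.371

ρ = 1 − 6Σd² / [n(n²−1)] = 1 − 6×22 / (6×35)
  = 1 − 132/210 = 1 − 0.6286 ≈ 0.371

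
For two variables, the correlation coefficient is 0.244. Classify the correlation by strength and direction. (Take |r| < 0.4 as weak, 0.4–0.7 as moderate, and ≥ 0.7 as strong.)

r = 0.244 > 0 so the relationship is positive.
|r| = 0.244, which falls in the weak range.

weak positive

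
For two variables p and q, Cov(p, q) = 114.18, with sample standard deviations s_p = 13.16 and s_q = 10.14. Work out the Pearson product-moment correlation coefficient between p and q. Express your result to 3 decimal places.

r = Cov(p,q) / (s_p · s_q) = 114.18 / (13.16 × 10.14)
  = 114.18 / 133.4424 ≈ 0.856

0.856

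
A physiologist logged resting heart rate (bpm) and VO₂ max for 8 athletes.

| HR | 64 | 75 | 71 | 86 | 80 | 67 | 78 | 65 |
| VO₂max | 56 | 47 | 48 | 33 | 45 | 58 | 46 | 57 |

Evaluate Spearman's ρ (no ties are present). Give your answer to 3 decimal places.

Rank HR: 1, 5, 4, 8, 7, 3, 6, 2
Rank VO₂max: 6, 4, 5, 1, 2, 8, 3, 7
d = rank(HR) − rank(VO₂max): -5, 1, -1, 7, 5, -5, 3, -5; Σd² = 160
ρ = 1 − 6Σd² / [n(n²−1)] = 1 − 6×160 / (8×63) = 1 − 960/504 ≈ -0.905

-0.905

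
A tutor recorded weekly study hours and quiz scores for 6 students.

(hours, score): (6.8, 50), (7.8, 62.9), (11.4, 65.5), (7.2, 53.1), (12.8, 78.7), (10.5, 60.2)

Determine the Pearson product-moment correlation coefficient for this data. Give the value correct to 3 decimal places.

0.878

n = 6, Σx = 56.5, Σy = 370.4, Σx² = 562.97, Σy² = 23384, Σxy = 3599.1
nΣxy − ΣxΣy = 21594.6 − 20927.6 = 667
nΣx² − (Σx)² = 3377.82 − 3192.25 = 185.57; nΣy² − (Σy)² = 140304 − 137196.16 = 3107.84
r = 667 / √(185.57 × 3107.84) = 667 / 759.4221 ≈ 0.878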